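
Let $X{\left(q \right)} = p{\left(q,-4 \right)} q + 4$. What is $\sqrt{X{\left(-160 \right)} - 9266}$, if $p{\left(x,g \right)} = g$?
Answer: $3 i \sqrt{958} \approx 92.855 i$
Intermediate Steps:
$X{\left(q \right)} = 4 - 4 q$ ($X{\left(q \right)} = - 4 q + 4 = 4 - 4 q$)
$\sqrt{X{\left(-160 \right)} - 9266} = \sqrt{\left(4 - -640\right) - 9266} = \sqrt{\left(4 + 640\right) + \left(-13387 + 4121\right)} = \sqrt{644 - 9266} = \sqrt{-8622} = 3 i \sqrt{958}$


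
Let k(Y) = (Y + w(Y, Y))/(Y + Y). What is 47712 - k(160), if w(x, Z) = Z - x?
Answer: 95423/2 ≈ 47712.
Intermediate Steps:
k(Y) = 1/2 (k(Y) = (Y + (Y - Y))/(Y + Y) = (Y + 0)/((2*Y)) = Y*(1/(2*Y)) = 1/2)
47712 - k(160) = 47712 - 1*1/2 = 47712 - 1/2 = 95423/2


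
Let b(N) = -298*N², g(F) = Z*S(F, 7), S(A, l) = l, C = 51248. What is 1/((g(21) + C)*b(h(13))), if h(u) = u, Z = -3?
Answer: -1/2579894174 ≈ -3.8761e-10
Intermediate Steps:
g(F) = -21 (g(F) = -3*7 = -21)
1/((g(21) + C)*b(h(13))) = 1/((-21 + 51248)*((-298*13²))) = 1/(51227*((-298*169))) = (1/51227)/(-50362) = (1/51227)*(-1/50362) = -1/2579894174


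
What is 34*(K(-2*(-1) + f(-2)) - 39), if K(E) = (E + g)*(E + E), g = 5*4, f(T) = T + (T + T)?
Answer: -5678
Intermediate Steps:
f(T) = 3*T (f(T) = T + 2*T = 3*T)
g = 20
K(E) = 2*E*(20 + E) (K(E) = (E + 20)*(E + E) = (20 + E)*(2*E) = 2*E*(20 + E))
34*(K(-2*(-1) + f(-2)) - 39) = 34*(2*(-2*(-1) + 3*(-2))*(20 + (-2*(-1) + 3*(-2))) - 39) = 34*(2*(2 - 6)*(20 + (2 - 6)) - 39) = 34*(2*(-4)*(20 - 4) - 39) = 34*(2*(-4)*16 - 39) = 34*(-128 - 39) = 34*(-167) = -5678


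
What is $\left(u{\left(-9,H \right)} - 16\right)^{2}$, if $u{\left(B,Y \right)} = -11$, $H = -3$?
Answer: $729$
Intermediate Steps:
$\left(u{\left(-9,H \right)} - 16\right)^{2} = \left(-11 - 16\right)^{2} = \left(-27\right)^{2} = 729$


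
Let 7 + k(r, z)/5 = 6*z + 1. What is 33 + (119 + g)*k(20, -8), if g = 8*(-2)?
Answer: -27777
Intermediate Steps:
k(r, z) = -30 + 30*z (k(r, z) = -35 + 5*(6*z + 1) = -35 + 5*(1 + 6*z) = -35 + (5 + 30*z) = -30 + 30*z)
g = -16
33 + (119 + g)*k(20, -8) = 33 + (119 - 16)*(-30 + 30*(-8)) = 33 + 103*(-30 - 240) = 33 + 103*(-270) = 33 - 27810 = -27777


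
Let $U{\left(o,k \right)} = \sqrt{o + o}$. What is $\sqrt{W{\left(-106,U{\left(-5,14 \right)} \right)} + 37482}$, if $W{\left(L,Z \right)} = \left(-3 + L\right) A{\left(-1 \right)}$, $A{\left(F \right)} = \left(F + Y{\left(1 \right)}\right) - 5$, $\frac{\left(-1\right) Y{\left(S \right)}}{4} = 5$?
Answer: $2 \sqrt{10079} \approx 200.79$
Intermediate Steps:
$Y{\left(S \right)} = -20$ ($Y{\left(S \right)} = \left(-4\right) 5 = -20$)
$U{\left(o,k \right)} = \sqrt{2} \sqrt{o}$ ($U{\left(o,k \right)} = \sqrt{2 o} = \sqrt{2} \sqrt{o}$)
$A{\left(F \right)} = -25 + F$ ($A{\left(F \right)} = \left(F - 20\right) - 5 = \left(-20 + F\right) - 5 = -25 + F$)
$W{\left(L,Z \right)} = 78 - 26 L$ ($W{\left(L,Z \right)} = \left(-3 + L\right) \left(-25 - 1\right) = \left(-3 + L\right) \left(-26\right) = 78 - 26 L$)
$\sqrt{W{\left(-106,U{\left(-5,14 \right)} \right)} + 37482} = \sqrt{\left(78 - -2756\right) + 37482} = \sqrt{\left(78 + 2756\right) + 37482} = \sqrt{2834 + 37482} = \sqrt{40316} = 2 \sqrt{10079}$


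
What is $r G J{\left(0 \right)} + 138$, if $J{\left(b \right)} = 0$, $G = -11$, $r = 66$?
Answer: $138$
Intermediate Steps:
$r G J{\left(0 \right)} + 138 = 66 \left(\left(-11\right) 0\right) + 138 = 66 \cdot 0 + 138 = 0 + 138 = 138$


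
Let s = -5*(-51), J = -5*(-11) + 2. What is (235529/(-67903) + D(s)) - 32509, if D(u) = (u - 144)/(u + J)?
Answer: -229597679813/7061912 ≈ -32512.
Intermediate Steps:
J = 57 (J = 55 + 2 = 57)
s = 255
D(u) = (-144 + u)/(57 + u) (D(u) = (u - 144)/(u + 57) = (-144 + u)/(57 + u))
(235529/(-67903) + D(s)) - 32509 = (235529/(-67903) + (-144 + 255)/(57 + 255)) - 32509 = (235529*(-1/67903) + 111/312) - 32509 = (-235529/67903 + (1/312)*111) - 32509 = (-235529/67903 + 37/104) - 32509 = -21982605/7061912 - 32509 = -229597679813/7061912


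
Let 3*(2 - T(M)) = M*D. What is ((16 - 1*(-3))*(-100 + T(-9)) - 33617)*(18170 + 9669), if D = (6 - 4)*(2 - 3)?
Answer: -990873527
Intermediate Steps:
D = -2 (D = 2*(-1) = -2)
T(M) = 2 + 2*M/3 (T(M) = 2 - M*(-2)/3 = 2 - (-2)*M/3 = 2 + 2*M/3)
((16 - 1*(-3))*(-100 + T(-9)) - 33617)*(18170 + 9669) = ((16 - 1*(-3))*(-100 + (2 + (⅔)*(-9))) - 33617)*(18170 + 9669) = ((16 + 3)*(-100 + (2 - 6)) - 33617)*27839 = (19*(-100 - 4) - 33617)*27839 = (19*(-104) - 33617)*27839 = (-1976 - 33617)*27839 = -35593*27839 = -990873527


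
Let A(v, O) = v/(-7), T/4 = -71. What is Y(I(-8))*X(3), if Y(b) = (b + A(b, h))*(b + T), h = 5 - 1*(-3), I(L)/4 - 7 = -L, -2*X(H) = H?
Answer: 17280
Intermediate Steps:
X(H) = -H/2
I(L) = 28 - 4*L (I(L) = 28 + 4*(-L) = 28 - 4*L)
h = 8 (h = 5 + 3 = 8)
T = -284 (T = 4*(-71) = -284)
A(v, O) = -v/7 (A(v, O) = v*(-⅐) = -v/7)
Y(b) = 6*b*(-284 + b)/7 (Y(b) = (b - b/7)*(b - 284) = (6*b/7)*(-284 + b) = 6*b*(-284 + b)/7)
Y(I(-8))*X(3) = (6*(28 - 4*(-8))*(-284 + (28 - 4*(-8)))/7)*(-½*3) = (6*(28 + 32)*(-284 + (28 + 32))/7)*(-3/2) = ((6/7)*60*(-284 + 60))*(-3/2) = ((6/7)*60*(-224))*(-3/2) = -11520*(-3/2) = 17280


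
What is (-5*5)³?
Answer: -15625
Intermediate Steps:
(-5*5)³ = (-25)³ = -15625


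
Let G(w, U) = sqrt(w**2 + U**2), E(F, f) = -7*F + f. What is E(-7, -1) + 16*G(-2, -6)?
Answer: 48 + 32*sqrt(10) ≈ 149.19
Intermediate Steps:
E(F, f) = f - 7*F
G(w, U) = sqrt(U**2 + w**2)
E(-7, -1) + 16*G(-2, -6) = (-1 - 7*(-7)) + 16*sqrt((-6)**2 + (-2)**2) = (-1 + 49) + 16*sqrt(36 + 4) = 48 + 16*sqrt(40) = 48 + 16*(2*sqrt(10)) = 48 + 32*sqrt(10)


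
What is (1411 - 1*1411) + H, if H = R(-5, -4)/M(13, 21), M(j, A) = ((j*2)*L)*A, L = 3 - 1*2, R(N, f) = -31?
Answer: -31/546 ≈ -0.056777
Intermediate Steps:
L = 1 (L = 3 - 2 = 1)
M(j, A) = 2*A*j (M(j, A) = ((j*2)*1)*A = ((2*j)*1)*A = (2*j)*A = 2*A*j)
H = -31/546 (H = -31/(2*21*13) = -31/546 ≈ -0.056777)
(1411 - 1*1411) + H = (1411 - 1*1411) - 31/546 = (1411 - 1411) - 31/546 = 0 - 31/546 = -31/546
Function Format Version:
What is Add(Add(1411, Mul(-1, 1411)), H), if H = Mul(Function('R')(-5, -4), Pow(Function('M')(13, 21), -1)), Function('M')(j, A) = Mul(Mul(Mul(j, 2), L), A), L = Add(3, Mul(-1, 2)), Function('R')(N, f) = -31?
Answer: Rational(-31, 546) ≈ -0.056777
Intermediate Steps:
L = 1 (L = Add(3, -2) = 1)
Function('M')(j, A) = Mul(2, A, j) (Function('M')(j, A) = Mul(Mul(Mul(j, 2), 1), A) = Mul(Mul(Mul(2, j), 1), A) = Mul(Mul(2, j), A) = Mul(2, A, j))
H = Rational(-31, 546) (H = Mul(-31, Pow(Mul(2, 21, 13), -1)) = Mul(-31, Pow(546, -1)) = Mul(-31, Rational(1, 546)) = Rational(-31, 546) ≈ -0.056777)
Add(Add(1411, Mul(-1, 1411)), H) = Add(Add(1411, Mul(-1, 1411)), Rational(-31, 546)) = Add(Add(1411, -1411), Rational(-31, 546)) = Add(0, Rational(-31, 546)) = Rational(-31, 546)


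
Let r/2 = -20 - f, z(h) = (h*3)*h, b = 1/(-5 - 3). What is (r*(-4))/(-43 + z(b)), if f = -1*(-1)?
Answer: -10752/2749 ≈ -3.9112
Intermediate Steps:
f = 1
b = -⅛ (b = 1/(-8) = -⅛ ≈ -0.12500)
z(h) = 3*h² (z(h) = (3*h)*h = 3*h²)
r = -42 (r = 2*(-20 - 1*1) = 2*(-20 - 1) = 2*(-21) = -42)
(r*(-4))/(-43 + z(b)) = (-42*(-4))/(-43 + 3*(-⅛)²) = 168/(-43 + 3*(1/64)) = 168/(-43 + 3/64) = 168/(-2749/64) = 168*(-64/2749) = -10752/2749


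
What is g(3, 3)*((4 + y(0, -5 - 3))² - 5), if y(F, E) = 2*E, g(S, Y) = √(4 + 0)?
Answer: 278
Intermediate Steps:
g(S, Y) = 2 (g(S, Y) = √4 = 2)
g(3, 3)*((4 + y(0, -5 - 3))² - 5) = 2*((4 + 2*(-5 - 3))² - 5) = 2*((4 + 2*(-8))² - 5) = 2*((4 - 16)² - 5) = 2*((-12)² - 5) = 2*(144 - 5) = 2*139 = 278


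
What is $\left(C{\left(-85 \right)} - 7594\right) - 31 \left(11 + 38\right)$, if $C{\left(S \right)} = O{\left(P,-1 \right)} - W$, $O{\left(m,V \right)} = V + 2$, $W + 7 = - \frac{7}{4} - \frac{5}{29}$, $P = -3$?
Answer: $- \frac{1055957}{116} \approx -9103.1$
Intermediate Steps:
$W = - \frac{1035}{116}$ ($W = -7 - \left(\frac{5}{29} + \frac{7}{4}\right) = -7 - \frac{223}{116} = - \frac{1035}{116} \approx -8.9224$)
$O{\left(m,V \right)} = 2 + V$
$C{\left(S \right)} = \frac{1151}{116}$ ($C{\left(S \right)} = \left(2 - 1\right) - - \frac{1035}{116} = 1 + \frac{1035}{116} = \frac{1151}{116}$)
$\left(C{\left(-85 \right)} - 7594\right) - 31 \left(11 + 38\right) = \left(\frac{1151}{116} - 7594\right) - 31 \left(11 + 38\right) = - \frac{879753}{116} - 1519 = - \frac{1055957}{116}$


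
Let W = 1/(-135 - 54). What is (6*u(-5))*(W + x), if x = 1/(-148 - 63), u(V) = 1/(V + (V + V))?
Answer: 160/39879 ≈ 0.0040121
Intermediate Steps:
W = -1/189 (W = 1/(-189) = -1/189 ≈ -0.0052910)
u(V) = 1/(3*V) (u(V) = 1/(V + 2*V) = 1/(3*V))
x = -1/211 (x = 1/(-211) = -1/211 ≈ -0.0047393)
(6*u(-5))*(W + x) = (6*((⅓)/(-5)))*(-1/189 - 1/211) = (6*((⅓)*(-⅕)))*(-400/39879) = (6*(-1/15))*(-400/39879) = -⅖*(-400/39879) = 160/39879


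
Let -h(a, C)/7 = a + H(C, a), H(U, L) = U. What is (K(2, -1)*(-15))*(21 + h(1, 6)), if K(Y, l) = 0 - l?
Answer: 420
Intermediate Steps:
h(a, C) = -7*C - 7*a (h(a, C) = -7*(a + C) = -7*(C + a) = -7*C - 7*a)
K(Y, l) = -l
(K(2, -1)*(-15))*(21 + h(1, 6)) = (-1*(-1)*(-15))*(21 + (-7*6 - 7*1)) = (1*(-15))*(21 + (-42 - 7)) = -15*(21 - 49) = -15*(-28) = 420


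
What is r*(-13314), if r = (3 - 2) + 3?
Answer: -53256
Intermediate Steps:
r = 4 (r = 1 + 3 = 4)
r*(-13314) = 4*(-13314) = -53256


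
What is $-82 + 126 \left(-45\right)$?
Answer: $-5752$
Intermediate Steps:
$-82 + 126 \left(-45\right) = -82 - 5670 = -5752$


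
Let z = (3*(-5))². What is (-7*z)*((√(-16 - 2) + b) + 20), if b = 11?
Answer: -48825 - 4725*I*√2 ≈ -48825.0 - 6682.2*I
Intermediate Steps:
z = 225 (z = (-15)² = 225)
(-7*z)*((√(-16 - 2) + b) + 20) = (-7*225)*((√(-16 - 2) + 11) + 20) = -1575*((√(-18) + 11) + 20) = -1575*((3*I*√2 + 11) + 20) = -1575*((11 + 3*I*√2) + 20) = -1575*(31 + 3*I*√2) = -48825 - 4725*I*√2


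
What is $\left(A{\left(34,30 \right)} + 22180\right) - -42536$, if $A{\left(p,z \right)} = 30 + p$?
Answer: $64780$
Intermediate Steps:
$\left(A{\left(34,30 \right)} + 22180\right) - -42536 = \left(\left(30 + 34\right) + 22180\right) - -42536 = \left(64 + 22180\right) + 42536 = 22244 + 42536 = 64780$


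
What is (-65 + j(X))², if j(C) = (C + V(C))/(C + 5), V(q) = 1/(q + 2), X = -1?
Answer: 4225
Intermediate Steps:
V(q) = 1/(2 + q)
j(C) = (C + 1/(2 + C))/(5 + C) (j(C) = (C + 1/(2 + C))/(C + 5) = (C + 1/(2 + C))/(5 + C))
(-65 + j(X))² = (-65 + (1 - (2 - 1))/((2 - 1)*(5 - 1)))² = (-65 + (1 - 1*1)/(1*4))² = (-65 + 1*(¼)*(1 - 1))² = (-65 + 1*(¼)*0)² = (-65 + 0)² = (-65)² = 4225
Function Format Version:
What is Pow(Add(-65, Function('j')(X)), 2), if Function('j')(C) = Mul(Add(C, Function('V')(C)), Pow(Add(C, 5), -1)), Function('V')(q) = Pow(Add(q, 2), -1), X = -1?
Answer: 4225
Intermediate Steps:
Function('V')(q) = Pow(Add(2, q), -1)
Function('j')(C) = Mul(Pow(Add(5, C), -1), Add(C, Pow(Add(2, C), -1))) (Function('j')(C) = Mul(Add(C, Pow(Add(2, C), -1)), Pow(Add(C, 5), -1)) = Mul(Add(C, Pow(Add(2, C), -1)), Pow(Add(5, C), -1)) = Mul(Pow(Add(5, C), -1), Add(C, Pow(Add(2, C), -1))))
Pow(Add(-65, Function('j')(X)), 2) = Pow(Add(-65, Mul(Pow(Add(2, -1), -1), Pow(Add(5, -1), -1), Add(1, Mul(-1, Add(2, -1))))), 2) = Pow(Add(-65, Mul(Pow(1, -1), Pow(4, -1), Add(1, Mul(-1, 1)))), 2) = Pow(Add(-65, Mul(1, Rational(1, 4), Add(1, -1))), 2) = Pow(Add(-65, Mul(1, Rational(1, 4), 0)), 2) = Pow(Add(-65, 0), 2) = Pow(-65, 2) = 4225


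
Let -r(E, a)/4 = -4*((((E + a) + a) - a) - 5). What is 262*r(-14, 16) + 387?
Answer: -12189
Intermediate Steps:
r(E, a) = -80 + 16*E + 16*a (r(E, a) = -(-16)*((((E + a) + a) - a) - 5) = -(-16)*(((E + 2*a) - a) - 5) = -(-16)*((E + a) - 5) = -(-16)*(-5 + E + a) = -4*(20 - 4*E - 4*a) = -80 + 16*E + 16*a)
262*r(-14, 16) + 387 = 262*(-80 + 16*(-14) + 16*16) + 387 = 262*(-80 - 224 + 256) + 387 = 262*(-48) + 387 = -12576 + 387 = -12189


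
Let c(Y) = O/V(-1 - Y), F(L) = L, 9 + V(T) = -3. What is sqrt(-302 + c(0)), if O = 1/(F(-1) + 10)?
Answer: 13*I*sqrt(579)/18 ≈ 17.378*I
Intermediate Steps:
V(T) = -12 (V(T) = -9 - 3 = -12)
O = 1/9 (O = 1/(-1 + 10) = 1/9 ≈ 0.11111)
c(Y) = -1/108 (c(Y) = (1/9)/(-12) = (1/9)*(-1/12) = -1/108)
sqrt(-302 + c(0)) = sqrt(-302 - 1/108) = sqrt(-32617/108) = 13*I*sqrt(579)/18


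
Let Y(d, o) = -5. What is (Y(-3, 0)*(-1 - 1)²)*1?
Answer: -20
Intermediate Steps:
(Y(-3, 0)*(-1 - 1)²)*1 = -5*(-1 - 1)²*1 = -5*(-2)²*1 = -5*4*1 = -20*1 = -20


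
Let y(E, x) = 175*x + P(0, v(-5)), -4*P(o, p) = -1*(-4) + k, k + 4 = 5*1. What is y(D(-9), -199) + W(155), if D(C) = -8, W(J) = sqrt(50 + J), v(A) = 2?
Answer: -139305/4 + sqrt(205) ≈ -34812.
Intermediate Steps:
k = 1 (k = -4 + 5*1 = -4 + 5 = 1)
P(o, p) = -5/4 (P(o, p) = -(-1*(-4) + 1)/4 = -(4 + 1)/4 = -1/4*5 = -5/4)
y(E, x) = -5/4 + 175*x (y(E, x) = 175*x - 5/4 = -5/4 + 175*x)
y(D(-9), -199) + W(155) = (-5/4 + 175*(-199)) + sqrt(50 + 155) = (-5/4 - 34825) + sqrt(205) = -139305/4 + sqrt(205)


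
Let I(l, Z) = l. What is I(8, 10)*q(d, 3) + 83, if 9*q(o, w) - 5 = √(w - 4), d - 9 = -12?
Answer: 787/9 + 8*I/9 ≈ 87.444 + 0.88889*I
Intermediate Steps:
d = -3 (d = 9 - 12 = -3)
q(o, w) = 5/9 + √(-4 + w)/9 (q(o, w) = 5/9 + √(w - 4)/9 = 5/9 + √(-4 + w)/9)
I(8, 10)*q(d, 3) + 83 = 8*(5/9 + √(-4 + 3)/9) + 83 = 8*(5/9 + √(-1)/9) + 83 = 8*(5/9 + I/9) + 83 = (40/9 + 8*I/9) + 83 = 787/9 + 8*I/9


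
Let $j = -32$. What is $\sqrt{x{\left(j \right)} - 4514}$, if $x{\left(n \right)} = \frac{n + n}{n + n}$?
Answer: $i \sqrt{4513} \approx 67.179 i$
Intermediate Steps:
$x{\left(n \right)} = 1$ ($x{\left(n \right)} = \frac{2 n}{2 n} = 2 n \frac{1}{2 n} = 1$)
$\sqrt{x{\left(j \right)} - 4514} = \sqrt{1 - 4514} = \sqrt{-4513} = i \sqrt{4513}$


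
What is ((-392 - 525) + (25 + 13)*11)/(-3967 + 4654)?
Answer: -499/687 ≈ -0.72635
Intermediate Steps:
((-392 - 525) + (25 + 13)*11)/(-3967 + 4654) = (-917 + 38*11)/687 = (-917 + 418)*(1/687) = -499*1/687 = -499/687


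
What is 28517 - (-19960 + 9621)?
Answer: 38856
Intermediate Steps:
28517 - (-19960 + 9621) = 28517 - 1*(-10339) = 28517 + 10339 = 38856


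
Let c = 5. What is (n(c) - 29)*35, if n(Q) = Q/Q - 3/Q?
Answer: -1001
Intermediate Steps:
n(Q) = 1 - 3/Q
(n(c) - 29)*35 = ((-3 + 5)/5 - 29)*35 = ((⅕)*2 - 29)*35 = (⅖ - 29)*35 = -143/5*35 = -1001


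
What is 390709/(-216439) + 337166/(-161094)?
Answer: -67958373760/17433512133 ≈ -3.8981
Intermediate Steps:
390709/(-216439) + 337166/(-161094) = 390709*(-1/216439) + 337166*(-1/161094) = -390709/216439 - 168583/80547 = -67958373760/17433512133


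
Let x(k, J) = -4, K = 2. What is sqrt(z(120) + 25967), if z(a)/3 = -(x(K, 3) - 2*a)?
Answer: sqrt(26699) ≈ 163.40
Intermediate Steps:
z(a) = 12 + 6*a (z(a) = 3*(-(-4 - 2*a)) = 3*(4 + 2*a) = 12 + 6*a)
sqrt(z(120) + 25967) = sqrt((12 + 6*120) + 25967) = sqrt((12 + 720) + 25967) = sqrt(732 + 25967) = sqrt(26699)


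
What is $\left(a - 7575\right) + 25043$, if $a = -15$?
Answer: $17453$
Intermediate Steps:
$\left(a - 7575\right) + 25043 = \left(-15 - 7575\right) + 25043 = -7590 + 25043 = 17453$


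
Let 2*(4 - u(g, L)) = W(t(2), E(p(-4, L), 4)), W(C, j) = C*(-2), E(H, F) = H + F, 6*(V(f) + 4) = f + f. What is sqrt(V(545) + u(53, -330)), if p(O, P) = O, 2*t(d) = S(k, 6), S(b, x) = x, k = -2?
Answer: sqrt(1662)/3 ≈ 13.589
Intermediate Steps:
V(f) = -4 + f/3 (V(f) = -4 + (f + f)/6 = -4 + (2*f)/6 = -4 + f/3)
t(d) = 3 (t(d) = (1/2)*6 = 3)
E(H, F) = F + H
W(C, j) = -2*C
u(g, L) = 7 (u(g, L) = 4 - (-1)*3 = 4 - 1/2*(-6) = 4 + 3 = 7)
sqrt(V(545) + u(53, -330)) = sqrt((-4 + (1/3)*545) + 7) = sqrt((-4 + 545/3) + 7) = sqrt(533/3 + 7) = sqrt(554/3) = sqrt(1662)/3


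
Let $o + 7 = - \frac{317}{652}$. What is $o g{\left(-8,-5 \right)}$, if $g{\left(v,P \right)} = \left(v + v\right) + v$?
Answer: $\frac{29286}{163} \approx 179.67$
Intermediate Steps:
$g{\left(v,P \right)} = 3 v$ ($g{\left(v,P \right)} = 2 v + v = 3 v$)
$o = - \frac{4881}{652}$ ($o = -7 - \frac{317}{652} = - \frac{4881}{652} \approx -7.4862$)
$o g{\left(-8,-5 \right)} = - \frac{4881 \cdot 3 \left(-8\right)}{652} = \left(- \frac{4881}{652}\right) \left(-24\right) = \frac{29286}{163}$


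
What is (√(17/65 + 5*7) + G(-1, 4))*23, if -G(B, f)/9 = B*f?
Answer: 828 + 46*√37245/65 ≈ 964.58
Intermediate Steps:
G(B, f) = -9*B*f
(√(17/65 + 5*7) + G(-1, 4))*23 = (√(17/65 + 5*7) - 9*(-1)*4)*23 = (√(17*(1/65) + 35) + 36)*23 = (√(17/65 + 35) + 36)*23 = (√(2292/65) + 36)*23 = (2*√37245/65 + 36)*23 = (36 + 2*√37245/65)*23 = 828 + 46*√37245/65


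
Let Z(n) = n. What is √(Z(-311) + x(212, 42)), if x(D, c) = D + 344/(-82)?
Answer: I*√173471/41 ≈ 10.158*I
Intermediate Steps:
x(D, c) = -172/41 + D (x(D, c) = D + 344*(-1/82) = D - 172/41 = -172/41 + D)
√(Z(-311) + x(212, 42)) = √(-311 + (-172/41 + 212)) = √(-311 + 8520/41) = √(-4231/41) = I*√173471/41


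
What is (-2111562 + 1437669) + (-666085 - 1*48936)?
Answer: -1388914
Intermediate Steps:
(-2111562 + 1437669) + (-666085 - 1*48936) = -673893 + (-666085 - 48936) = -673893 - 715021 = -1388914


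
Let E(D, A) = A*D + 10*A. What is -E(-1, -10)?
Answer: 90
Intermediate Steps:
E(D, A) = 10*A + A*D
-E(-1, -10) = -(-10)*(10 - 1) = -(-10)*9 = -1*(-90) = 90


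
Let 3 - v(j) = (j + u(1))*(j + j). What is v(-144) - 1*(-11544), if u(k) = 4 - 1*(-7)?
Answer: -26757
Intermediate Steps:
u(k) = 11 (u(k) = 4 + 7 = 11)
v(j) = 3 - 2*j*(11 + j) (v(j) = 3 - (j + 11)*(j + j) = 3 - (11 + j)*2*j = 3 - 2*j*(11 + j))
v(-144) - 1*(-11544) = (3 - 22*(-144) - 2*(-144)**2) - 1*(-11544) = (3 + 3168 - 2*20736) + 11544 = (3 + 3168 - 41472) + 11544 = -38301 + 11544 = -26757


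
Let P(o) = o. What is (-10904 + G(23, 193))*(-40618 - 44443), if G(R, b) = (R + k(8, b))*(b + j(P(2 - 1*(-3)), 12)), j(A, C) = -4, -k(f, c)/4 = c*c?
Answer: 2395896259861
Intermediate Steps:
k(f, c) = -4*c² (k(f, c) = -4*c*c = -4*c²)
G(R, b) = (-4 + b)*(R - 4*b²) (G(R, b) = (R - 4*b²)*(b - 4) = (R - 4*b²)*(-4 + b) = (-4 + b)*(R - 4*b²))
(-10904 + G(23, 193))*(-40618 - 44443) = (-10904 + (-4*23 - 4*193³ + 16*193² + 23*193))*(-40618 - 44443) = (-10904 + (-92 - 4*7189057 + 16*37249 + 4439))*(-85061) = (-10904 + (-92 - 28756228 + 595984 + 4439))*(-85061) = (-10904 - 28155897)*(-85061) = -28166801*(-85061) = 2395896259861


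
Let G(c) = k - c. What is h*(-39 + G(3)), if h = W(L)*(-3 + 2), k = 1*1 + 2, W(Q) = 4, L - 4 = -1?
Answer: 156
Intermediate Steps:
L = 3 (L = 4 - 1 = 3)
k = 3 (k = 1 + 2 = 3)
G(c) = 3 - c
h = -4 (h = 4*(-3 + 2) = 4*(-1) = -4)
h*(-39 + G(3)) = -4*(-39 + (3 - 1*3)) = -4*(-39 + (3 - 3)) = -4*(-39 + 0) = -4*(-39) = 156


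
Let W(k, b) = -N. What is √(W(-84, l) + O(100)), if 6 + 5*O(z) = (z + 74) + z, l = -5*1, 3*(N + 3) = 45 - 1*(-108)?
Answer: 2*√35/5 ≈ 2.3664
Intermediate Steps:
N = 48 (N = -3 + (45 - 1*(-108))/3 = -3 + (45 + 108)/3 = -3 + (⅓)*153 = -3 + 51 = 48)
l = -5
O(z) = 68/5 + 2*z/5 (O(z) = -6/5 + ((z + 74) + z)/5 = -6/5 + ((74 + z) + z)/5 = -6/5 + (74 + 2*z)/5 = -6/5 + (74/5 + 2*z/5) = 68/5 + 2*z/5)
W(k, b) = -48 (W(k, b) = -1*48 = -48)
√(W(-84, l) + O(100)) = √(-48 + (68/5 + (⅖)*100)) = √(-48 + (68/5 + 40)) = √(-48 + 268/5) = √(28/5) = 2*√35/5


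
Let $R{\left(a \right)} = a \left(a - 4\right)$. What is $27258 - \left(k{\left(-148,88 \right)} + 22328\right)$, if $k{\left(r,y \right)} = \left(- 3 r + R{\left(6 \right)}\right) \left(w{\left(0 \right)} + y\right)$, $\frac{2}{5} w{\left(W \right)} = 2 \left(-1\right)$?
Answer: $-32918$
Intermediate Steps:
$w{\left(W \right)} = -5$ ($w{\left(W \right)} = \frac{5 \cdot 2 \left(-1\right)}{2} = \frac{5}{2} \left(-2\right) = -5$)
$R{\left(a \right)} = a \left(-4 + a\right)$
$k{\left(r,y \right)} = \left(-5 + y\right) \left(12 - 3 r\right)$ ($k{\left(r,y \right)} = \left(- 3 r + 6 \left(-4 + 6\right)\right) \left(-5 + y\right) = \left(- 3 r + 6 \cdot 2\right) \left(-5 + y\right) = \left(- 3 r + 12\right) \left(-5 + y\right) = \left(12 - 3 r\right) \left(-5 + y\right) = \left(-5 + y\right) \left(12 - 3 r\right)$)
$27258 - \left(k{\left(-148,88 \right)} + 22328\right) = 27258 - \left(\left(-60 + 12 \cdot 88 + 15 \left(-148\right) - \left(-444\right) 88\right) + 22328\right) = 27258 - \left(\left(-60 + 1056 - 2220 + 39072\right) + 22328\right) = 27258 - \left(37848 + 22328\right) = 27258 - 60176 = -32918$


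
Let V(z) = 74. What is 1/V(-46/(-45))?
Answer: 1/74 ≈ 0.013514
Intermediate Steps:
1/V(-46/(-45)) = 1/74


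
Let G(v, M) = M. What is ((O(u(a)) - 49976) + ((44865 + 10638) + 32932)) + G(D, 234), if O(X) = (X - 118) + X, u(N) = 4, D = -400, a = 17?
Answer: 38583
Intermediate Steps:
O(X) = -118 + 2*X (O(X) = (-118 + X) + X = -118 + 2*X)
((O(u(a)) - 49976) + ((44865 + 10638) + 32932)) + G(D, 234) = (((-118 + 2*4) - 49976) + ((44865 + 10638) + 32932)) + 234 = (((-118 + 8) - 49976) + (55503 + 32932)) + 234 = ((-110 - 49976) + 88435) + 234 = (-50086 + 88435) + 234 = 38349 + 234 = 38583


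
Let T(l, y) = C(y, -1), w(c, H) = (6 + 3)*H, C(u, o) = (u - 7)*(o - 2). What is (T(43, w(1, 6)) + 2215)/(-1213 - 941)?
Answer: -1037/1077 ≈ -0.96286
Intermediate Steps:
C(u, o) = (-7 + u)*(-2 + o)
w(c, H) = 9*H
T(l, y) = 21 - 3*y (T(l, y) = 14 - 7*(-1) - 2*y - y = 14 + 7 - 2*y - y = 21 - 3*y)
(T(43, w(1, 6)) + 2215)/(-1213 - 941) = ((21 - 27*6) + 2215)/(-1213 - 941) = ((21 - 3*54) + 2215)/(-2154) = ((21 - 162) + 2215)*(-1/2154) = (-141 + 2215)*(-1/2154) = 2074*(-1/2154) = -1037/1077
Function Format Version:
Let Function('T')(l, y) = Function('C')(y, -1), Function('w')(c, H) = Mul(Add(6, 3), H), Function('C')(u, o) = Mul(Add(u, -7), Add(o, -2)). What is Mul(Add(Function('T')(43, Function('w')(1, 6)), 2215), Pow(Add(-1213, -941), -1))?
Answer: Rational(-1037, 1077) ≈ -0.96286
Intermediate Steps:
Function('C')(u, o) = Mul(Add(-7, u), Add(-2, o))
Function('w')(c, H) = Mul(9, H)
Function('T')(l, y) = Add(21, Mul(-3, y)) (Function('T')(l, y) = Add(14, Mul(-7, -1), Mul(-2, y), Mul(-1, y)) = Add(14, 7, Mul(-2, y), Mul(-1, y)) = Add(21, Mul(-3, y)))
Mul(Add(Function('T')(43, Function('w')(1, 6)), 2215), Pow(Add(-1213, -941), -1)) = Mul(Add(Add(21, Mul(-3, Mul(9, 6))), 2215), Pow(Add(-1213, -941), -1)) = Mul(Add(Add(21, Mul(-3, 54)), 2215), Pow(-2154, -1)) = Mul(Add(Add(21, -162), 2215), Rational(-1, 2154)) = Mul(Add(-141, 2215), Rational(-1, 2154)) = Mul(2074, Rational(-1, 2154)) = Rational(-1037, 1077)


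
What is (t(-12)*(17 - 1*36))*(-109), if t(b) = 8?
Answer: 16568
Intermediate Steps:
(t(-12)*(17 - 1*36))*(-109) = (8*(17 - 1*36))*(-109) = (8*(17 - 36))*(-109) = (8*(-19))*(-109) = -152*(-109) = 16568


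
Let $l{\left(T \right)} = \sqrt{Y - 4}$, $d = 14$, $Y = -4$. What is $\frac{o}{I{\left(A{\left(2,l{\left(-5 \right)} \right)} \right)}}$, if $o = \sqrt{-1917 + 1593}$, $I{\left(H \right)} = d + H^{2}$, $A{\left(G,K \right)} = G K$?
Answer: $- i \approx - 1.0 i$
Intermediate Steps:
$l{\left(T \right)} = 2 i \sqrt{2}$ ($l{\left(T \right)} = \sqrt{-4 - 4} = \sqrt{-8} = 2 i \sqrt{2}$)
$I{\left(H \right)} = 14 + H^{2}$
$o = 18 i$ ($o = \sqrt{-324} = 18 i \approx 18.0 i$)
$\frac{o}{I{\left(A{\left(2,l{\left(-5 \right)} \right)} \right)}} = \frac{18 i}{14 + \left(2 \cdot 2 i \sqrt{2}\right)^{2}} = \frac{18 i}{14 + \left(4 i \sqrt{2}\right)^{2}} = \frac{18 i}{14 - 32} = \frac{18 i}{-18} = 18 i \left(- \frac{1}{18}\right) = - i$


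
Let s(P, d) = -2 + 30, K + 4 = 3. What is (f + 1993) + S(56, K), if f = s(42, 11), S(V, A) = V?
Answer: 2077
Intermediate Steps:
K = -1 (K = -4 + 3 = -1)
s(P, d) = 28
f = 28
(f + 1993) + S(56, K) = (28 + 1993) + 56 = 2021 + 56 = 2077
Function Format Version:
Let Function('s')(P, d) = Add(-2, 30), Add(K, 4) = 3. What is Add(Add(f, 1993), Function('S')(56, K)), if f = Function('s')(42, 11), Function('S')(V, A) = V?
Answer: 2077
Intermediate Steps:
K = -1 (K = Add(-4, 3) = -1)
Function('s')(P, d) = 28
f = 28
Add(Add(f, 1993), Function('S')(56, K)) = Add(Add(28, 1993), 56) = Add(2021, 56) = 2077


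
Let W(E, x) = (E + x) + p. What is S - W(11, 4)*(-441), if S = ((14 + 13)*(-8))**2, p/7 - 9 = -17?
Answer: 28575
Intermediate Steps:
p = -56 (p = 63 + 7*(-17) = 63 - 119 = -56)
W(E, x) = -56 + E + x (W(E, x) = (E + x) - 56 = -56 + E + x)
S = 46656 (S = (27*(-8))**2 = (-216)**2 = 46656)
S - W(11, 4)*(-441) = 46656 - (-56 + 11 + 4)*(-441) = 46656 - (-41)*(-441) = 46656 - 1*18081 = 46656 - 18081 = 28575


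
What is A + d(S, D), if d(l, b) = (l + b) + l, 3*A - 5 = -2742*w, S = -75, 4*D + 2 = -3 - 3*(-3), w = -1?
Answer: 2300/3 ≈ 766.67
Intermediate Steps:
D = 1 (D = -1/2 + (-3 - 3*(-3))/4 = -1/2 + (-3 + 9)/4 = -1/2 + (1/4)*6 = -1/2 + 3/2 = 1)
A = 2747/3 (A = 5/3 + (-2742*(-1))/3 = 5/3 + (1/3)*2742 = 5/3 + 914 = 2747/3 ≈ 915.67)
d(l, b) = b + 2*l (d(l, b) = (b + l) + l = b + 2*l)
A + d(S, D) = 2747/3 + (1 + 2*(-75)) = 2747/3 + (1 - 150) = 2747/3 - 149 = 2300/3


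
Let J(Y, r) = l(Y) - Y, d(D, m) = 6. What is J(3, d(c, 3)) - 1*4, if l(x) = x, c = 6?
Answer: -4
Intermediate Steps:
J(Y, r) = 0 (J(Y, r) = Y - Y = 0)
J(3, d(c, 3)) - 1*4 = 0 - 1*4 = 0 - 4 = -4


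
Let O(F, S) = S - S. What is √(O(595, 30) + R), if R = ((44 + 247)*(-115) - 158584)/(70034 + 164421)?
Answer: I*√266431055/18035 ≈ 0.90506*I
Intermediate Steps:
O(F, S) = 0
R = -14773/18035 (R = (291*(-115) - 158584)/234455 = (-33465 - 158584)*(1/234455) = -192049*1/234455 = -14773/18035 ≈ -0.81913)
√(O(595, 30) + R) = √(0 - 14773/18035) = √(-14773/18035) = I*√266431055/18035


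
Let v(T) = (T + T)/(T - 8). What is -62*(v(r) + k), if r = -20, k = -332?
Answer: 143468/7 ≈ 20495.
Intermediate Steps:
v(T) = 2*T/(-8 + T) (v(T) = (2*T)/(-8 + T) = 2*T/(-8 + T))
-62*(v(r) + k) = -62*(2*(-20)/(-8 - 20) - 332) = -62*(2*(-20)/(-28) - 332) = -62*(2*(-20)*(-1/28) - 332) = -62*(10/7 - 332) = -62*(-2314/7) = 143468/7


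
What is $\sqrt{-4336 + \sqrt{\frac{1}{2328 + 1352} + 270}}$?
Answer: $\frac{\sqrt{-917497600 + 230 \sqrt{228528230}}}{460} \approx 65.723 i$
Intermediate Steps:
$\sqrt{-4336 + \sqrt{\frac{1}{2328 + 1352} + 270}} = \sqrt{-4336 + \sqrt{\frac{1}{3680} + 270}} = \sqrt{-4336 + \sqrt{\frac{993601}{3680}}} = \sqrt{-4336 + \frac{\sqrt{228528230}}{920}}$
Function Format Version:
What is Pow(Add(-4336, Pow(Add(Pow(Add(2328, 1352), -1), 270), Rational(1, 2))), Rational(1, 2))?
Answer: Mul(Rational(1, 460), Pow(Add(-917497600, Mul(230, Pow(228528230, Rational(1, 2)))), Rational(1, 2))) ≈ Mul(65.723, I)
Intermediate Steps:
Pow(Add(-4336, Pow(Add(Pow(Add(2328, 1352), -1), 270), Rational(1, 2))), Rational(1, 2)) = Pow(Add(-4336, Pow(Add(Pow(3680, -1), 270), Rational(1, 2))), Rational(1, 2)) = Pow(Add(-4336, Pow(Add(Rational(1, 3680), 270), Rational(1, 2))), Rational(1, 2)) = Pow(Add(-4336, Pow(Rational(993601, 3680), Rational(1, 2))), Rational(1, 2)) = Pow(Add(-4336, Mul(Rational(1, 920), Pow(228528230, Rational(1, 2)))), Rational(1, 2))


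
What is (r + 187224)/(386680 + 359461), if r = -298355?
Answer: -111131/746141 ≈ -0.14894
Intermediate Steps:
(r + 187224)/(386680 + 359461) = (-298355 + 187224)/(386680 + 359461) = -111131/746141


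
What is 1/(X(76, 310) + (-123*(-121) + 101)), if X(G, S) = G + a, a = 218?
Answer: 1/15278 ≈ 6.5454e-5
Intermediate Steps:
X(G, S) = 218 + G (X(G, S) = G + 218 = 218 + G)
1/(X(76, 310) + (-123*(-121) + 101)) = 1/((218 + 76) + (-123*(-121) + 101)) = 1/(294 + (14883 + 101)) = 1/(294 + 14984) = 1/15278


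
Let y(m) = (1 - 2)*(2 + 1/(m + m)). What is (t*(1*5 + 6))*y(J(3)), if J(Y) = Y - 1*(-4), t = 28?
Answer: -638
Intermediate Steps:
J(Y) = 4 + Y (J(Y) = Y + 4 = 4 + Y)
y(m) = -2 - 1/(2*m) (y(m) = -(2 + 1/(2*m)) = -2 - 1/(2*m))
(t*(1*5 + 6))*y(J(3)) = (28*(1*5 + 6))*(-2 - 1/(2*(4 + 3))) = (28*(5 + 6))*(-2 - ½/7) = (28*11)*(-2 - ½*⅐) = 308*(-2 - 1/14) = 308*(-29/14) = -638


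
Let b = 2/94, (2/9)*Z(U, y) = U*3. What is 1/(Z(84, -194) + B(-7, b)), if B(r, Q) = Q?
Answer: 47/53299 ≈ 0.00088182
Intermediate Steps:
Z(U, y) = 27*U/2 (Z(U, y) = 9*(U*3)/2 = 9*(3*U)/2 = 27*U/2)
b = 1/47 (b = 2*(1/94) = 1/47 ≈ 0.021277)
1/(Z(84, -194) + B(-7, b)) = 1/((27/2)*84 + 1/47) = 1/(1134 + 1/47) = 1/(53299/47) = 47/53299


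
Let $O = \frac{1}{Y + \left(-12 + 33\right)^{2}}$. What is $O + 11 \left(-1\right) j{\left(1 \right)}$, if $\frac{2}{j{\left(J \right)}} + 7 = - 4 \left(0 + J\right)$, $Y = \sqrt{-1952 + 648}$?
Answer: $\frac{392011}{195785} - \frac{2 i \sqrt{326}}{195785} \approx 2.0023 - 0.00018444 i$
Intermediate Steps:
$Y = 2 i \sqrt{326}$ ($Y = \sqrt{-1304} = 2 i \sqrt{326} \approx 36.111 i$)
$j{\left(J \right)} = \frac{2}{-7 - 4 J}$ ($j{\left(J \right)} = \frac{2}{-7 - 4 \left(0 + J\right)} = \frac{2}{-7 - 4 J}$)
$O = \frac{1}{441 + 2 i \sqrt{326}}$ ($O = \frac{1}{2 i \sqrt{326} + \left(-12 + 33\right)^{2}} = \frac{1}{2 i \sqrt{326} + 21^{2}} = \frac{1}{2 i \sqrt{326} + 441} = \frac{1}{441 + 2 i \sqrt{326}} \approx 0.0022525 - 0.00018444 i$)
$O + 11 \left(-1\right) j{\left(1 \right)} = \left(\frac{441}{195785} - \frac{2 i \sqrt{326}}{195785}\right) + 11 \left(-1\right) \left(- \frac{2}{7 + 4 \cdot 1}\right) = \left(\frac{441}{195785} - \frac{2 i \sqrt{326}}{195785}\right) - 11 \left(- \frac{2}{7 + 4}\right) = \left(\frac{441}{195785} - \frac{2 i \sqrt{326}}{195785}\right) - 11 \left(- \frac{2}{11}\right) = \left(\frac{441}{195785} - \frac{2 i \sqrt{326}}{195785}\right) - 11 \left(\left(-2\right) \frac{1}{11}\right) = \left(\frac{441}{195785} - \frac{2 i \sqrt{326}}{195785}\right) - -2 = \left(\frac{441}{195785} - \frac{2 i \sqrt{326}}{195785}\right) + 2 = \frac{392011}{195785} - \frac{2 i \sqrt{326}}{195785}$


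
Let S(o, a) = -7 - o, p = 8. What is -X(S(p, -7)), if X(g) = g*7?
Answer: 105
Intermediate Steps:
X(g) = 7*g
-X(S(p, -7)) = -7*(-7 - 1*8) = -7*(-7 - 8) = -7*(-15) = -1*(-105) = 105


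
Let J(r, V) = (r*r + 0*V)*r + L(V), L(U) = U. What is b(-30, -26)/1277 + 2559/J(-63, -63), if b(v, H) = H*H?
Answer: 55268839/106463490 ≈ 0.51913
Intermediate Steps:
b(v, H) = H²
J(r, V) = V + r³ (J(r, V) = (r*r + 0*V)*r + V = (r² + 0)*r + V = r²*r + V = r³ + V = V + r³)
b(-30, -26)/1277 + 2559/J(-63, -63) = (-26)²/1277 + 2559/(-63 + (-63)³) = 676*(1/1277) + 2559/(-63 - 250047) = 676/1277 + 2559/(-250110) = 676/1277 + 2559*(-1/250110) = 676/1277 - 853/83370 = 55268839/106463490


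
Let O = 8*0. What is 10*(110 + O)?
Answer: 1100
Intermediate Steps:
O = 0
10*(110 + O) = 10*(110 + 0) = 10*110 = 1100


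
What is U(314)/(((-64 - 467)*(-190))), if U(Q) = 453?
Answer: 151/33630 ≈ 0.0044900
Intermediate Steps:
U(314)/(((-64 - 467)*(-190))) = 453/(((-64 - 467)*(-190))) = 453/((-531*(-190))) = 453/100890 = 453*(1/100890) = 151/33630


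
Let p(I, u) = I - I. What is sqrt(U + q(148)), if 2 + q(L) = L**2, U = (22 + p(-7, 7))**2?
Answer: sqrt(22386) ≈ 149.62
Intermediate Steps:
p(I, u) = 0
U = 484 (U = (22 + 0)**2 = 22**2 = 484)
q(L) = -2 + L**2
sqrt(U + q(148)) = sqrt(484 + (-2 + 148**2)) = sqrt(484 + (-2 + 21904)) = sqrt(484 + 21902) = sqrt(22386)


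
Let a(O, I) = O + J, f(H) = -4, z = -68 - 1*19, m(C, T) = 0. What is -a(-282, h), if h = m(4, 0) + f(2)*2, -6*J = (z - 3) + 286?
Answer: 944/3 ≈ 314.67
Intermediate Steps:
z = -87 (z = -68 - 19 = -87)
J = -98/3 (J = -((-87 - 3) + 286)/6 = -(-90 + 286)/6 = -⅙*196 = -98/3 ≈ -32.667)
h = -8 (h = 0 - 4*2 = 0 - 8 = -8)
a(O, I) = -98/3 + O (a(O, I) = O - 98/3 = -98/3 + O)
-a(-282, h) = -(-98/3 - 282) = -1*(-944/3) = 944/3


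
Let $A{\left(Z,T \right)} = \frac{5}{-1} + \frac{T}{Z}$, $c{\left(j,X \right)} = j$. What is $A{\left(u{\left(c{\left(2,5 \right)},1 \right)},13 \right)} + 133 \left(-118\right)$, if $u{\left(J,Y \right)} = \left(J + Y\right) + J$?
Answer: $- \frac{78482}{5} \approx -15696.0$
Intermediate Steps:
$u{\left(J,Y \right)} = Y + 2 J$
$A{\left(Z,T \right)} = -5 + \frac{T}{Z}$ ($A{\left(Z,T \right)} = 5 \left(-1\right) + \frac{T}{Z} = -5 + \frac{T}{Z}$)
$A{\left(u{\left(c{\left(2,5 \right)},1 \right)},13 \right)} + 133 \left(-118\right) = \left(-5 + \frac{13}{1 + 2 \cdot 2}\right) + 133 \left(-118\right) = \left(-5 + \frac{13}{1 + 4}\right) - 15694 = \left(-5 + \frac{13}{5}\right) - 15694 = - \frac{12}{5} - 15694 = - \frac{78482}{5}$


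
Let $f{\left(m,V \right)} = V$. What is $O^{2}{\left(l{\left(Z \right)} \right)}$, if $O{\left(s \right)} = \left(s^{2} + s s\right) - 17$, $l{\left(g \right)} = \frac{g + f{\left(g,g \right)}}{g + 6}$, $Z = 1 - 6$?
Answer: $33489$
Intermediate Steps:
$Z = -5$ ($Z = 1 - 6 = -5$)
$l{\left(g \right)} = \frac{2 g}{6 + g}$ ($l{\left(g \right)} = \frac{g + g}{g + 6} = \frac{2 g}{6 + g}$)
$O{\left(s \right)} = -17 + 2 s^{2}$ ($O{\left(s \right)} = \left(s^{2} + s^{2}\right) - 17 = 2 s^{2} - 17 = -17 + 2 s^{2}$)
$O^{2}{\left(l{\left(Z \right)} \right)} = \left(-17 + 2 \left(2 \left(-5\right) \frac{1}{6 - 5}\right)^{2}\right)^{2} = \left(-17 + 2 \left(2 \left(-5\right) 1^{-1}\right)^{2}\right)^{2} = \left(-17 + 2 \left(2 \left(-5\right) 1\right)^{2}\right)^{2} = \left(-17 + 2 \left(-10\right)^{2}\right)^{2} = \left(-17 + 2 \cdot 100\right)^{2} = \left(-17 + 200\right)^{2} = 183^{2} = 33489$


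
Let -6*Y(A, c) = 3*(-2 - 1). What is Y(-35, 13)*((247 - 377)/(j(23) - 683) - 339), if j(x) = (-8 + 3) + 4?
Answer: -115873/228 ≈ -508.21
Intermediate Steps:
j(x) = -1 (j(x) = -5 + 4 = -1)
Y(A, c) = 3/2 (Y(A, c) = -(-2 - 1)/2 = -(-3)/2 = -1/6*(-9) = 3/2)
Y(-35, 13)*((247 - 377)/(j(23) - 683) - 339) = 3*((247 - 377)/(-1 - 683) - 339)/2 = 3*(-130/(-684) - 339)/2 = 3*(-130*(-1/684) - 339)/2 = 3*(65/342 - 339)/2 = (3/2)*(-115873/342) = -115873/228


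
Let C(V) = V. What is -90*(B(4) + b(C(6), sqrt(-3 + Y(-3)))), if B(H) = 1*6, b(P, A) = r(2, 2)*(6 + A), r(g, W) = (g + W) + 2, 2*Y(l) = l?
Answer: -3780 - 810*I*sqrt(2) ≈ -3780.0 - 1145.5*I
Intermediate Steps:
Y(l) = l/2
r(g, W) = 2 + W + g (r(g, W) = (W + g) + 2 = 2 + W + g)
b(P, A) = 36 + 6*A (b(P, A) = (2 + 2 + 2)*(6 + A) = 6*(6 + A) = 36 + 6*A)
B(H) = 6
-90*(B(4) + b(C(6), sqrt(-3 + Y(-3)))) = -90*(6 + (36 + 6*sqrt(-3 + (1/2)*(-3)))) = -90*(6 + (36 + 6*sqrt(-3 - 3/2))) = -90*(6 + (36 + 6*sqrt(-9/2))) = -90*(6 + (36 + 6*(3*I*sqrt(2)/2))) = -90*(6 + (36 + 9*I*sqrt(2))) = -90*(42 + 9*I*sqrt(2)) = -3780 - 810*I*sqrt(2)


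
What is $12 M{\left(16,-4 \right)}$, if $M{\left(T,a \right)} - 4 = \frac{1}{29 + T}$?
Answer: $\frac{724}{15} \approx 48.267$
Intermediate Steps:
$M{\left(T,a \right)} = 4 + \frac{1}{29 + T}$
$12 M{\left(16,-4 \right)} = 12 \frac{117 + 4 \cdot 16}{29 + 16} = 12 \frac{117 + 64}{45} = 12 \cdot \frac{1}{45} \cdot 181 = 12 \cdot \frac{181}{45} = \frac{724}{15}$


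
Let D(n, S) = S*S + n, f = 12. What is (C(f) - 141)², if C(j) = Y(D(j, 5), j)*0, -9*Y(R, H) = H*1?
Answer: 19881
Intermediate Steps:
D(n, S) = n + S² (D(n, S) = S² + n = n + S²)
Y(R, H) = -H/9
C(j) = 0 (C(j) = -j/9*0 = 0)
(C(f) - 141)² = (0 - 141)² = (-141)² = 19881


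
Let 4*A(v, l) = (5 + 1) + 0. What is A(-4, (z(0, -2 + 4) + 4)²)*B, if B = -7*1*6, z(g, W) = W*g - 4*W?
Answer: -63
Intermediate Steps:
z(g, W) = -4*W + W*g
A(v, l) = 3/2 (A(v, l) = ((5 + 1) + 0)/4 = (6 + 0)/4 = (¼)*6 = 3/2)
B = -42 (B = -7*6 = -42)
A(-4, (z(0, -2 + 4) + 4)²)*B = (3/2)*(-42) = -63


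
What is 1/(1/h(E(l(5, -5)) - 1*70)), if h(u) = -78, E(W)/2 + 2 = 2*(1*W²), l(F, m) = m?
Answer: -78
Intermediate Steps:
E(W) = -4 + 4*W² (E(W) = -4 + 2*(2*(1*W²)) = -4 + 2*(2*W²) = -4 + 4*W²)
1/(1/h(E(l(5, -5)) - 1*70)) = 1/(1/(-78)) = 1/(-1/78) = -78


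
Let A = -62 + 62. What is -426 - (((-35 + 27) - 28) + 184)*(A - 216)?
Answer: 31542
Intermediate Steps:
A = 0
-426 - (((-35 + 27) - 28) + 184)*(A - 216) = -426 - (((-35 + 27) - 28) + 184)*(0 - 216) = -426 - ((-8 - 28) + 184)*(-216) = -426 - (-36 + 184)*(-216) = -426 - 148*(-216) = -426 - 1*(-31968) = -426 + 31968 = 31542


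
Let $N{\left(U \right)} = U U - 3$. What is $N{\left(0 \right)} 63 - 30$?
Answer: $-219$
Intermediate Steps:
$N{\left(U \right)} = -3 + U^{2}$ ($N{\left(U \right)} = U^{2} - 3 = -3 + U^{2}$)
$N{\left(0 \right)} 63 - 30 = \left(-3 + 0^{2}\right) 63 - 30 = \left(-3 + 0\right) 63 + \left(-35 + 5\right) = \left(-3\right) 63 - 30 = -189 - 30 = -219$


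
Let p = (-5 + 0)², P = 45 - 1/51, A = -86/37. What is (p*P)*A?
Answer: -133300/51 ≈ -2613.7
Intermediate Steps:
A = -86/37 (A = -86*1/37 = -86/37 ≈ -2.3243)
P = 2294/51 (P = 45 - 1*1/51 = 45 - 1/51 = 2294/51 ≈ 44.980)
p = 25 (p = (-5)² = 25)
(p*P)*A = (25*(2294/51))*(-86/37) = (57350/51)*(-86/37) = -133300/51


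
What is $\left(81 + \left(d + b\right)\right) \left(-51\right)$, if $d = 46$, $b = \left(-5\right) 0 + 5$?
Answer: $-6732$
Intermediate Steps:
$b = 5$ ($b = 0 + 5 = 5$)
$\left(81 + \left(d + b\right)\right) \left(-51\right) = \left(81 + \left(46 + 5\right)\right) \left(-51\right) = \left(81 + 51\right) \left(-51\right) = 132 \left(-51\right) = -6732$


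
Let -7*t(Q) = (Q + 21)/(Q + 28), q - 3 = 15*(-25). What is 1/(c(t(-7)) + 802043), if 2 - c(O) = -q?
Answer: 1/801673 ≈ 1.2474e-6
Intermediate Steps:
q = -372 (q = 3 + 15*(-25) = 3 - 375 = -372)
t(Q) = -(21 + Q)/(7*(28 + Q)) (t(Q) = -(Q + 21)/(7*(Q + 28)) = -(21 + Q)/(7*(28 + Q)))
c(O) = -370 (c(O) = 2 - (-1)*(-372) = 2 - 1*372 = 2 - 372 = -370)
1/(c(t(-7)) + 802043) = 1/(-370 + 802043) = 1/801673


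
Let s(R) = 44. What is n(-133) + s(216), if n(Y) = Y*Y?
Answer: 17733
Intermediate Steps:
n(Y) = Y**2
n(-133) + s(216) = (-133)**2 + 44 = 17689 + 44 = 17733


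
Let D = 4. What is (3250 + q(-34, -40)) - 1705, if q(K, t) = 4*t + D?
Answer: 1389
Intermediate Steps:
q(K, t) = 4 + 4*t (q(K, t) = 4*t + 4 = 4 + 4*t)
(3250 + q(-34, -40)) - 1705 = (3250 + (4 + 4*(-40))) - 1705 = (3250 + (4 - 160)) - 1705 = (3250 - 156) - 1705 = 3094 - 1705 = 1389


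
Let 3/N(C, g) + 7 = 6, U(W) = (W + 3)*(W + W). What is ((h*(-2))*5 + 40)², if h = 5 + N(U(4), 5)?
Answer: 400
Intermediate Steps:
U(W) = 2*W*(3 + W) (U(W) = (3 + W)*(2*W) = 2*W*(3 + W))
N(C, g) = -3 (N(C, g) = 3/(-7 + 6) = 3/(-1) = 3*(-1) = -3)
h = 2 (h = 5 - 3 = 2)
((h*(-2))*5 + 40)² = ((2*(-2))*5 + 40)² = (-4*5 + 40)² = (-20 + 40)² = 20² = 400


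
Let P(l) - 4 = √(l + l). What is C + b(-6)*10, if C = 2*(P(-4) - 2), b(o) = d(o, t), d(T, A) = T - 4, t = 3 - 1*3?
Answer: -96 + 4*I*√2 ≈ -96.0 + 5.6569*I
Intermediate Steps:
t = 0 (t = 3 - 3 = 0)
d(T, A) = -4 + T
P(l) = 4 + √2*√l (P(l) = 4 + √(l + l) = 4 + √(2*l) = 4 + √2*√l)
b(o) = -4 + o
C = 4 + 4*I*√2 (C = 2*((4 + √2*√(-4)) - 2) = 2*((4 + √2*(2*I)) - 2) = 2*((4 + 2*I*√2) - 2) = 2*(2 + 2*I*√2) = 4 + 4*I*√2 ≈ 4.0 + 5.6569*I)
C + b(-6)*10 = (4 + 4*I*√2) + (-4 - 6)*10 = (4 + 4*I*√2) - 10*10 = (4 + 4*I*√2) - 100 = -96 + 4*I*√2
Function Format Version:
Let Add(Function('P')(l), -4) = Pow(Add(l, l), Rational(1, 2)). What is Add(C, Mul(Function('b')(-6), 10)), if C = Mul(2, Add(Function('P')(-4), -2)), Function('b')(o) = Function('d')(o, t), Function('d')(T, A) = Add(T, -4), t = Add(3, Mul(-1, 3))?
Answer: Add(-96, Mul(4, I, Pow(2, Rational(1, 2)))) ≈ Add(-96.000, Mul(5.6569, I))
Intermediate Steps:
t = 0 (t = Add(3, -3) = 0)
Function('d')(T, A) = Add(-4, T)
Function('P')(l) = Add(4, Mul(Pow(2, Rational(1, 2)), Pow(l, Rational(1, 2)))) (Function('P')(l) = Add(4, Pow(Add(l, l), Rational(1, 2))) = Add(4, Pow(Mul(2, l), Rational(1, 2))) = Add(4, Mul(Pow(2, Rational(1, 2)), Pow(l, Rational(1, 2)))))
Function('b')(o) = Add(-4, o)
C = Add(4, Mul(4, I, Pow(2, Rational(1, 2)))) (C = Mul(2, Add(Add(4, Mul(Pow(2, Rational(1, 2)), Pow(-4, Rational(1, 2)))), -2)) = Mul(2, Add(Add(4, Mul(Pow(2, Rational(1, 2)), Mul(2, I))), -2)) = Mul(2, Add(Add(4, Mul(2, I, Pow(2, Rational(1, 2)))), -2)) = Mul(2, Add(2, Mul(2, I, Pow(2, Rational(1, 2))))) = Add(4, Mul(4, I, Pow(2, Rational(1, 2)))) ≈ Add(4.0000, Mul(5.6569, I)))
Add(C, Mul(Function('b')(-6), 10)) = Add(Add(4, Mul(4, I, Pow(2, Rational(1, 2)))), Mul(Add(-4, -6), 10)) = Add(Add(4, Mul(4, I, Pow(2, Rational(1, 2)))), Mul(-10, 10)) = Add(Add(4, Mul(4, I, Pow(2, Rational(1, 2)))), -100) = Add(-96, Mul(4, I, Pow(2, Rational(1, 2))))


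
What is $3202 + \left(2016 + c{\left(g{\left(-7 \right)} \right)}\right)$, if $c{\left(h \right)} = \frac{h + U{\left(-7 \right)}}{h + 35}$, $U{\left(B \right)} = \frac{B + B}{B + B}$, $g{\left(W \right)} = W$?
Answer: $\frac{73049}{14} \approx 5217.8$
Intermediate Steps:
$U{\left(B \right)} = 1$ ($U{\left(B \right)} = \frac{2 B}{2 B} = 2 B \frac{1}{2 B} = 1$)
$c{\left(h \right)} = \frac{1 + h}{35 + h}$ ($c{\left(h \right)} = \frac{h + 1}{h + 35} = \frac{1 + h}{35 + h}$)
$3202 + \left(2016 + c{\left(g{\left(-7 \right)} \right)}\right) = 3202 + \left(2016 + \frac{1 - 7}{35 - 7}\right) = 3202 + \left(2016 + \frac{1}{28} \left(-6\right)\right) = 3202 + \left(2016 - \frac{3}{14}\right) = 3202 + \frac{28221}{14} = \frac{73049}{14}$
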